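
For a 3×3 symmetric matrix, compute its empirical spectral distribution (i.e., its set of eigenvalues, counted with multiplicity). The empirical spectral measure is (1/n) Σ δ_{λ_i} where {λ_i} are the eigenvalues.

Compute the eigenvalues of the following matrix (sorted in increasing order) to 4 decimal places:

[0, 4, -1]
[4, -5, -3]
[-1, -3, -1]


Since M is real symmetric, all three eigenvalues are real; they are the roots of det(λI − M) = λ³ − (tr M) λ² + s λ − det M, where s is the sum of the principal 2×2 minors.
tr M = 0 + (-5) + (-1) = -6.
s = (0·(-5) − 4²) + (0·(-1) − (-1)²) + ((-5)·(-1) − (-3)²) = -16 + (-1) + (-4) = -21.
det M (expand along row 1) = 0·(-4) − 4·(-7) + (-1)·(-17) = 45.
Characteristic polynomial: λ³ + 6λ² − 21λ − 45 = 0.
Substitute λ = y + (tr M)/3 = y − 2.000000 to remove the quadratic term: y³ + p·y + q = 0 with p = s − (tr M)²/3 = -33.000000 and q = −2(tr M)³/27 + (tr M)·s/3 − det M = 13.000000.
Three real roots ⇒ use the trigonometric (Viète) form: r = 2√(−p/3) = 6.633250, φ = arccos(3q/(p·r)) = arccos(-0.178166) = 1.749918 rad.
y_k = r·cos(φ/3 − 2πk/3) for k = 0, 1, 2 gives y = 5.536417, 0.395819, -5.932235.
λ_k = y_k − 2.000000 gives λ = 3.5364, -1.6042, -7.9322 (check: the sum is -6.0000 = tr M).

Eigenvalues sorted in increasing order: [-7.9322, -1.6042, 3.5364].


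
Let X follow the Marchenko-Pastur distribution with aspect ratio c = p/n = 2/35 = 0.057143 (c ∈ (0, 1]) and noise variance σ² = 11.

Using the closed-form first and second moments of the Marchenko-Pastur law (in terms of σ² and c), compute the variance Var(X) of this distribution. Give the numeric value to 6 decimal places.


Recall the MP moments m_1 = E[X] = σ² and m_2 = E[X²] = σ⁴ (1 + c).
m_1 = E[X] = σ² = 11, so m_1² = 121.
m_2 = E[X²] = σ⁴ (1 + c) = 121 · (1 + 0.057143) = 121 · 1.057143 = 127.914286.
(Note m_2 − m_1² simplifies to c · σ⁴ = 0.057143 · 121.)

Var(X) = m_2 − m_1² = 127.914286 − 121 = 6.914286.


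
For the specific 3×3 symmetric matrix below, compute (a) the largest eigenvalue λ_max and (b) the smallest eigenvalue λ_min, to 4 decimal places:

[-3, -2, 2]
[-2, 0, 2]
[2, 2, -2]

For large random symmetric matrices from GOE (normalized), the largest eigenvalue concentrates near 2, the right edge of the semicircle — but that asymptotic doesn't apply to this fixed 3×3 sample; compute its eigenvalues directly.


Since M is real symmetric, all three eigenvalues are real; they are the roots of det(λI − M) = λ³ − (tr M) λ² + s λ − det M, where s is the sum of the principal 2×2 minors.
tr M = -3 + 0 + (-2) = -5.
s = ((-3)·0 − (-2)²) + ((-3)·(-2) − 2²) + (0·(-2) − 2²) = -4 + 2 + (-4) = -6.
det M (expand along row 1) = (-3)·(-4) − (-2)·0 + 2·(-4) = 4.
Characteristic polynomial: λ³ + 5λ² − 6λ − 4 = 0.
Substitute λ = y + (tr M)/3 = y − 1.666667 to remove the quadratic term: y³ + p·y + q = 0 with p = s − (tr M)²/3 = -14.333333 and q = −2(tr M)³/27 + (tr M)·s/3 − det M = 15.259259.
Three real roots ⇒ use the trigonometric (Viète) form: r = 2√(−p/3) = 4.371626, φ = arccos(3q/(p·r)) = arccos(-0.730575) = 2.389959 rad.
y_k = r·cos(φ/3 − 2πk/3) for k = 0, 1, 2 gives y = 3.056220, 1.178913, -4.235133.
λ_k = y_k − 1.666667 gives λ = 1.3896, -0.4878, -5.9018 (check: the sum is -5.0000 = tr M).

Hence λ_max = 1.3896 and λ_min = -5.9018.


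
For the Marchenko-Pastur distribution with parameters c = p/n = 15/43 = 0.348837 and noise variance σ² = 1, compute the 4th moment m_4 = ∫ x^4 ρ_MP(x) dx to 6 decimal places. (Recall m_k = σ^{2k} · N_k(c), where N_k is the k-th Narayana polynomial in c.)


E[X⁴] = σ⁸ (1 + 6c + 6c² + c³) (fourth MP moment). With σ² = 1 (so σ⁸ = 1) and c = 15/43 = 0.348837: E[X⁴] = 1 · (1 + 6·0.348837 + 6·(0.348837)² + (0.348837)³) = 1 · 3.865597.

So E[X^4] = 3.865597.


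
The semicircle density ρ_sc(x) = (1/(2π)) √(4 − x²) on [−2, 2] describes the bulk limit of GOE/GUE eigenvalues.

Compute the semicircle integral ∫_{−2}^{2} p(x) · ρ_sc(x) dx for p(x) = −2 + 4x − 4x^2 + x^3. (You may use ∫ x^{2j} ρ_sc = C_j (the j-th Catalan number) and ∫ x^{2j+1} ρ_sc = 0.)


Write p(x) = Σ a_i x^i, split into monomials and integrate each against ρ_sc separately.
Using ∫ x^{2j} ρ_sc = C_j = (1/(j+1)) C(2j, j) (Catalan numbers) and ∫ x^{2j+1} ρ_sc = 0 (odd monomials vanish by symmetry):
  i = 0 (even): a_0 · C_{0} = -2 · 1 = -2
  i = 1 (odd): ∫ x^1 ρ_sc = 0 (vanishes)
  i = 2 (even): a_2 · C_{1} = -4 · 1 = -4
  i = 3 (odd): ∫ x^3 ρ_sc = 0 (vanishes)

Summing the contributions: ∫_{−2}^{2} p(x) ρ_sc(x) dx = (-2) + (-4) = -6.


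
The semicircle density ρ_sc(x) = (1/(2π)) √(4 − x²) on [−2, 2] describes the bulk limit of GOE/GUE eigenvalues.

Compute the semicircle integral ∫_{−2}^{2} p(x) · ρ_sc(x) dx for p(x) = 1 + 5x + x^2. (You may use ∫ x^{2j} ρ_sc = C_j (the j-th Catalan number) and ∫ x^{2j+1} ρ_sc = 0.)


Write p(x) = Σ a_i x^i, split into monomials and integrate each against ρ_sc separately.
Using ∫ x^{2j} ρ_sc = C_j = (1/(j+1)) C(2j, j) (Catalan numbers) and ∫ x^{2j+1} ρ_sc = 0 (odd monomials vanish by symmetry):
  i = 0 (even): a_0 · C_{0} = 1 · 1 = 1
  i = 1 (odd): ∫ x^1 ρ_sc = 0 (vanishes)
  i = 2 (even): a_2 · C_{1} = 1 · 1 = 1

Summing the contributions: ∫_{−2}^{2} p(x) ρ_sc(x) dx = 1 + 1 = 2.


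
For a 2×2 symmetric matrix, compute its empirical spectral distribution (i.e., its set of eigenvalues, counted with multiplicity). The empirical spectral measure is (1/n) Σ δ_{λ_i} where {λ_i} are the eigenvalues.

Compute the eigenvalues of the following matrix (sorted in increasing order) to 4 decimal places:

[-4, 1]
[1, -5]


Since M is real symmetric, both eigenvalues are real; they are the roots of det(λI − M) = λ² − (tr M) λ + det M.
tr M = -4 + (-5) = -9.
det M = (-4)·(-5) − 1² = 20 − 1 = 19.
Characteristic polynomial: λ² + 9λ + 19 = 0.
Discriminant Δ = (tr M)² − 4·det M = 81 − 76 = 5; √Δ = 2.236068.
λ = (tr M ± √Δ)/2 = (-9 ± 2.236068)/2, giving (tr M − √Δ)/2 = -5.6180 and (tr M + √Δ)/2 = -3.3820.

Eigenvalues sorted in increasing order: [-5.6180, -3.3820].


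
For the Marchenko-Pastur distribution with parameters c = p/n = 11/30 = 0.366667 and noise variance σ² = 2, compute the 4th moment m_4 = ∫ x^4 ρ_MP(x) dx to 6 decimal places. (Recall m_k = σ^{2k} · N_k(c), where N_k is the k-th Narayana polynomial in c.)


E[X⁴] = σ⁸ (1 + 6c + 6c² + c³) (fourth MP moment). With σ² = 2 (so σ⁸ = 16) and c = 11/30 = 0.366667: E[X⁴] = 16 · (1 + 6·0.366667 + 6·(0.366667)² + (0.366667)³) = 16 · 4.055963.

So E[X^4] = 64.895407.


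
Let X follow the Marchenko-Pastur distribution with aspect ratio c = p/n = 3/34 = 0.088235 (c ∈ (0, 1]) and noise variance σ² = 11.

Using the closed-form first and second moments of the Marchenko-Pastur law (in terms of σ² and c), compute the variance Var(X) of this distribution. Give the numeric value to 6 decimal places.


Recall the MP moments m_1 = E[X] = σ² and m_2 = E[X²] = σ⁴ (1 + c).
m_1 = E[X] = σ² = 11, so m_1² = 121.
m_2 = E[X²] = σ⁴ (1 + c) = 121 · (1 + 0.088235) = 121 · 1.088235 = 131.676471.
(Note m_2 − m_1² simplifies to c · σ⁴ = 0.088235 · 121.)

Var(X) = m_2 − m_1² = 131.676471 − 121 = 10.676471.


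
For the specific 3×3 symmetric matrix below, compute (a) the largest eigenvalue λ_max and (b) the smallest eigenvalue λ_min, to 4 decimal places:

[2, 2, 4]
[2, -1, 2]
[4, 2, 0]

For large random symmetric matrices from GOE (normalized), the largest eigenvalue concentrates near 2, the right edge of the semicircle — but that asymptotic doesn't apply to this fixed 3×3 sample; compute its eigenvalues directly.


Since M is real symmetric, all three eigenvalues are real; they are the roots of det(λI − M) = λ³ − (tr M) λ² + s λ − det M, where s is the sum of the principal 2×2 minors.
tr M = 2 + (-1) + 0 = 1.
s = (2·(-1) − 2²) + (2·0 − 4²) + ((-1)·0 − 2²) = -6 + (-16) + (-4) = -26.
det M (expand along row 1) = 2·(-4) − 2·(-8) + 4·8 = 40.
Characteristic polynomial: λ³ − λ² − 26λ − 40 = 0.
Substitute λ = y + (tr M)/3 = y + 0.333333 to remove the quadratic term: y³ + p·y + q = 0 with p = s − (tr M)²/3 = -26.333333 and q = −2(tr M)³/27 + (tr M)·s/3 − det M = -48.740741.
Three real roots ⇒ use the trigonometric (Viète) form: r = 2√(−p/3) = 5.925463, φ = arccos(3q/(p·r)) = arccos(0.937099) = 0.356573 rad.
y_k = r·cos(φ/3 − 2πk/3) for k = 0, 1, 2 gives y = 5.883657, -2.333333, -3.550324.
λ_k = y_k + 0.333333 gives λ = 6.2170, -2.0000, -3.2170 (check: the sum is 1.0000 = tr M).

Hence λ_max = 6.2170 and λ_min = -3.2170.


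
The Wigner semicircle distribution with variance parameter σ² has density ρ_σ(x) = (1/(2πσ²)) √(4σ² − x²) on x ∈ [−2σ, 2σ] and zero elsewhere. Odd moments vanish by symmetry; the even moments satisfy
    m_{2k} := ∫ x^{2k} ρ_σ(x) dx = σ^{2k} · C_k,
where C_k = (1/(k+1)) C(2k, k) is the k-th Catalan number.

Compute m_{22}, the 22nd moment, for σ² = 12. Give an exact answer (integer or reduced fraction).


By the scaled semicircle moment identity, m_{2k} = σ^{2k} · C_k with k = 11.
C_11 = (1/(k+1)) · C(2k, k) = (1/12) · C(22, 11) = (1/12) · 705432 = 58786.
σ^{2k} = (σ²)^k = (12)^11 = 743008370688.

Therefore m_{22} = σ^{22} · C_11 = 743008370688 · 58786 = 43678490079264768.


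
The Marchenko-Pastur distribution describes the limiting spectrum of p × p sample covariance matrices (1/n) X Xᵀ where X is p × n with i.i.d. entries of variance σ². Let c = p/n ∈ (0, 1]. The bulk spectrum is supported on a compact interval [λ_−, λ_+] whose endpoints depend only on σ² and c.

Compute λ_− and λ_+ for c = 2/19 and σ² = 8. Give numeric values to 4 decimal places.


c = 2/19 = 0.105263; √c = 0.324443.
λ_− = σ² (1 − √c)² = 8 · (1 − 0.324443)² = 8 · (0.675557)² = 3.651020.
λ_+ = σ² (1 + √c)² = 8 · (1 + 0.324443)² = 8 · (1.324443)² = 14.033191.

Rounded to 4 decimal places: λ_− ≈ 3.6510, λ_+ ≈ 14.0332.


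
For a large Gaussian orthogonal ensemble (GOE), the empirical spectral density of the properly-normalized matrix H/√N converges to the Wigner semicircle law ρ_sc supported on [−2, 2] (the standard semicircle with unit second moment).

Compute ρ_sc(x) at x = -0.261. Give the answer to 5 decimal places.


ρ_sc(x) = (1/(2π)) √(4 − x²). With x = -0.261:
  4 − x² = 4 − (-0.261)² = 4 − 0.068121 = 3.931879.
  √(4 − x²) = 1.982897.
  1/(2π) = 0.159155.
  ρ_sc(-0.261) = 0.159155 · 1.982897 = 0.315588.

Rounded to 5 decimal places: ρ_sc(-0.261) ≈ 0.31559.


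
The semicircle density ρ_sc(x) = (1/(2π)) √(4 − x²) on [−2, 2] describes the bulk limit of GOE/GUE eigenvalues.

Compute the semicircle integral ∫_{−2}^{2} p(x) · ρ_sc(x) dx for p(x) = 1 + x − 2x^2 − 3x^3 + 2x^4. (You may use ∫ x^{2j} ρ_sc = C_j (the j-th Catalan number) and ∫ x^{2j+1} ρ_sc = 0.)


Write p(x) = Σ a_i x^i, split into monomials and integrate each against ρ_sc separately.
Using ∫ x^{2j} ρ_sc = C_j = (1/(j+1)) C(2j, j) (Catalan numbers) and ∫ x^{2j+1} ρ_sc = 0 (odd monomials vanish by symmetry):
  i = 0 (even): a_0 · C_{0} = 1 · 1 = 1
  i = 1 (odd): ∫ x^1 ρ_sc = 0 (vanishes)
  i = 2 (even): a_2 · C_{1} = -2 · 1 = -2
  i = 3 (odd): ∫ x^3 ρ_sc = 0 (vanishes)
  i = 4 (even): a_4 · C_{2} = 2 · 2 = 4

Summing the contributions: ∫_{−2}^{2} p(x) ρ_sc(x) dx = 1 + (-2) + 4 = 3.


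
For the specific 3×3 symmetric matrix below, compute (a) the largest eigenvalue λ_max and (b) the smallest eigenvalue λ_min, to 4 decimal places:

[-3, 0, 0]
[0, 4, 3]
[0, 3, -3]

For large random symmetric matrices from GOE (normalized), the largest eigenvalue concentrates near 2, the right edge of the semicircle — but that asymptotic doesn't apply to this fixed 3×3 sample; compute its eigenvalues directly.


Since M is real symmetric, all three eigenvalues are real; they are the roots of det(λI − M) = λ³ − (tr M) λ² + s λ − det M, where s is the sum of the principal 2×2 minors.
tr M = -3 + 4 + (-3) = -2.
s = ((-3)·4 − 0²) + ((-3)·(-3) − 0²) + (4·(-3) − 3²) = -12 + 9 + (-21) = -24.
det M (expand along row 1) = (-3)·(-21) − 0·0 + 0·0 = 63.
Characteristic polynomial: λ³ + 2λ² − 24λ − 63 = 0.
Substitute λ = y + (tr M)/3 = y − 0.666667 to remove the quadratic term: y³ + p·y + q = 0 with p = s − (tr M)²/3 = -25.333333 and q = −2(tr M)³/27 + (tr M)·s/3 − det M = -46.407407.
Three real roots ⇒ use the trigonometric (Viète) form: r = 2√(−p/3) = 5.811865, φ = arccos(3q/(p·r)) = arccos(0.945585) = 0.331408 rad.
y_k = r·cos(φ/3 − 2πk/3) for k = 0, 1, 2 gives y = 5.776439, -2.333333, -3.443106.
λ_k = y_k − 0.666667 gives λ = 5.1098, -3.0000, -4.1098 (check: the sum is -2.0000 = tr M).

Hence λ_max = 5.1098 and λ_min = -4.1098.


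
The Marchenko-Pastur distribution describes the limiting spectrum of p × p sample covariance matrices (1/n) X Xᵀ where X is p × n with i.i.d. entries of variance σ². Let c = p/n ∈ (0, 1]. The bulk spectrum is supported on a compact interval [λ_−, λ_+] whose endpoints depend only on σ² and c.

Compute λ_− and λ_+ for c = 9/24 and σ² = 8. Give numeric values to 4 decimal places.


c = 9/24 = 0.375000; √c = 0.612372.
λ_− = σ² (1 − √c)² = 8 · (1 − 0.612372)² = 8 · (0.387628)² = 1.202041.
λ_+ = σ² (1 + √c)² = 8 · (1 + 0.612372)² = 8 · (1.612372)² = 20.797959.

Rounded to 4 decimal places: λ_− ≈ 1.2020, λ_+ ≈ 20.7980.


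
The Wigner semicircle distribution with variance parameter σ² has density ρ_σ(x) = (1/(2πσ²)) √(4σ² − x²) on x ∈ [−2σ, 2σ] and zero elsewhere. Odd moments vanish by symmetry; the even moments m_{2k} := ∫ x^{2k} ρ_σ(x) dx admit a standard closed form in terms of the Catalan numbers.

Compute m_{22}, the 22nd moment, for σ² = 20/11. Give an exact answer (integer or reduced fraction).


By the scaled semicircle moment identity, m_{2k} = σ^{2k} · C_k with k = 11.
C_11 = (1/(k+1)) · C(2k, k) = (1/12) · C(22, 11) = (1/12) · 705432 = 58786.
σ^{2k} = (σ²)^k = (20/11)^11 = 204800000000000/285311670611.

Therefore m_{22} = σ^{22} · C_11 = (204800000000000/285311670611) · 58786 = 12039372800000000000/285311670611.


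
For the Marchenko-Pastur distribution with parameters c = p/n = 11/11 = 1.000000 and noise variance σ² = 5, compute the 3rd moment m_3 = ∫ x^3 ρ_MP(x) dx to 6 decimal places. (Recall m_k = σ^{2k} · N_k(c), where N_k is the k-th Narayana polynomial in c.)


E[X³] = σ⁶ (1 + 3c + c²) (third MP moment). With σ² = 5 (so σ⁶ = 125) and c = 11/11 = 1.000000: E[X³] = 125 · (1 + 3·1.000000 + (1.000000)²) = 125 · 5.000000.

So E[X^3] = 625.000000.


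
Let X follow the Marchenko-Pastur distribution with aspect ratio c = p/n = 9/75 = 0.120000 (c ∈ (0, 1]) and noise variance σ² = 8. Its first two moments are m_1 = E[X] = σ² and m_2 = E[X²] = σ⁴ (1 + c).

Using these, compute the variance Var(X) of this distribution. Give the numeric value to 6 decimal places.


m_1 = E[X] = σ² = 8, so m_1² = 64.
m_2 = E[X²] = σ⁴ (1 + c) = 64 · (1 + 0.120000) = 64 · 1.120000 = 71.680000.
(Note m_2 − m_1² simplifies to c · σ⁴ = 0.120000 · 64.)

Var(X) = m_2 − m_1² = 71.680000 − 64 = 7.680000.


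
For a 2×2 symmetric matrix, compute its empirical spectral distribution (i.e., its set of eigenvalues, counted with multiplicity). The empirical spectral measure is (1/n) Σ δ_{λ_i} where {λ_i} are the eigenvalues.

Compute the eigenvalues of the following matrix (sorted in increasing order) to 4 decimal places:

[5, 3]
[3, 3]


Since M is real symmetric, both eigenvalues are real; they are the roots of det(λI − M) = λ² − (tr M) λ + det M.
tr M = 5 + 3 = 8.
det M = 5·3 − 3² = 15 − 9 = 6.
Characteristic polynomial: λ² − 8λ + 6 = 0.
Discriminant Δ = (tr M)² − 4·det M = 64 − 24 = 40; √Δ = 6.324555.
λ = (tr M ± √Δ)/2 = (8 ± 6.324555)/2, giving (tr M − √Δ)/2 = 0.8377 and (tr M + √Δ)/2 = 7.1623.

Eigenvalues sorted in increasing order: [0.8377, 7.1623].


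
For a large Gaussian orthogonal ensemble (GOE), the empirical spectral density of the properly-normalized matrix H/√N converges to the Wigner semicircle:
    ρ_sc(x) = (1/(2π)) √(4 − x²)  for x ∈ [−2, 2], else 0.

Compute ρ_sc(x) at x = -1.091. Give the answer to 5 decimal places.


ρ_sc(x) = (1/(2π)) √(4 − x²). With x = -1.091:
  4 − x² = 4 − (-1.091)² = 4 − 1.190281 = 2.809719.
  √(4 − x²) = 1.676222.
  1/(2π) = 0.159155.
  ρ_sc(-1.091) = 0.159155 · 1.676222 = 0.266779.

Rounded to 5 decimal places: ρ_sc(-1.091) ≈ 0.26678.


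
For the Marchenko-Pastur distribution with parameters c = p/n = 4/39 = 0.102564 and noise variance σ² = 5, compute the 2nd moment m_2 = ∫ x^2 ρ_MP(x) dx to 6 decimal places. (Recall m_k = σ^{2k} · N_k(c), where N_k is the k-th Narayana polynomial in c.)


E[X²] = σ⁴ (1 + c) (second MP moment). With σ² = 5 (so σ⁴ = 25) and c = 4/39 = 0.102564: E[X²] = 25 · (1 + 0.102564) = 25 · 1.102564.

So E[X^2] = 27.564103.


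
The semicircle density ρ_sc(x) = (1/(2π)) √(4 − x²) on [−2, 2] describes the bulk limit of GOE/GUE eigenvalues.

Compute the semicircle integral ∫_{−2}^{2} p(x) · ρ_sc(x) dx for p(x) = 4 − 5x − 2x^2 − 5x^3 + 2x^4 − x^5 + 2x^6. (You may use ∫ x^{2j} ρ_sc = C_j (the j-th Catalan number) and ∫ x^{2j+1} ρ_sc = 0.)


Write p(x) = Σ a_i x^i, split into monomials and integrate each against ρ_sc separately.
Using ∫ x^{2j} ρ_sc = C_j = (1/(j+1)) C(2j, j) (Catalan numbers) and ∫ x^{2j+1} ρ_sc = 0 (odd monomials vanish by symmetry):
  i = 0 (even): a_0 · C_{0} = 4 · 1 = 4
  i = 1 (odd): ∫ x^1 ρ_sc = 0 (vanishes)
  i = 2 (even): a_2 · C_{1} = -2 · 1 = -2
  i = 3 (odd): ∫ x^3 ρ_sc = 0 (vanishes)
  i = 4 (even): a_4 · C_{2} = 2 · 2 = 4
  i = 5 (odd): ∫ x^5 ρ_sc = 0 (vanishes)
  i = 6 (even): a_6 · C_{3} = 2 · 5 = 10

Summing the contributions: ∫_{−2}^{2} p(x) ρ_sc(x) dx = 4 + (-2) + 4 + 10 = 16.


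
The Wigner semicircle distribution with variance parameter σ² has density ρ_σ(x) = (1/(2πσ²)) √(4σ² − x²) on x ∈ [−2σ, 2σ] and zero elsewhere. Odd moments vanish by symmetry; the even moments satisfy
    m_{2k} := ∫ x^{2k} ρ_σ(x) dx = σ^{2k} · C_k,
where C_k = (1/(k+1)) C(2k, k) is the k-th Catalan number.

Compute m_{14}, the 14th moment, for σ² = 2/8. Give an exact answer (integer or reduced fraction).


By the scaled semicircle moment identity, m_{2k} = σ^{2k} · C_k with k = 7.
C_7 = (1/(k+1)) · C(2k, k) = (1/8) · C(14, 7) = (1/8) · 3432 = 429.
σ^{2k} = (σ²)^k = (2/8)^7 = 1/16384.

Therefore m_{14} = σ^{14} · C_7 = (1/16384) · 429 = 429/16384.


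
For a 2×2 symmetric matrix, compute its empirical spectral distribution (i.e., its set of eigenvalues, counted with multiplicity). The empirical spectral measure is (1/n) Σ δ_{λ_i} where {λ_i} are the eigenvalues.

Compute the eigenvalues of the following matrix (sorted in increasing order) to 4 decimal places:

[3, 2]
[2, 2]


Since M is real symmetric, both eigenvalues are real; they are the roots of det(λI − M) = λ² − (tr M) λ + det M.
tr M = 3 + 2 = 5.
det M = 3·2 − 2² = 6 − 4 = 2.
Characteristic polynomial: λ² − 5λ + 2 = 0.
Discriminant Δ = (tr M)² − 4·det M = 25 − 8 = 17; √Δ = 4.123106.
λ = (tr M ± √Δ)/2 = (5 ± 4.123106)/2, giving (tr M − √Δ)/2 = 0.4384 and (tr M + √Δ)/2 = 4.5616.

Eigenvalues sorted in increasing order: [0.4384, 4.5616].


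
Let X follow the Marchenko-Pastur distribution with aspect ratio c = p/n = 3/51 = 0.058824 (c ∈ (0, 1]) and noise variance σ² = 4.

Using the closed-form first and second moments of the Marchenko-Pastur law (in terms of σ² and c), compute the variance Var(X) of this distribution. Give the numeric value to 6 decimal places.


Recall the MP moments m_1 = E[X] = σ² and m_2 = E[X²] = σ⁴ (1 + c).
m_1 = E[X] = σ² = 4, so m_1² = 16.
m_2 = E[X²] = σ⁴ (1 + c) = 16 · (1 + 0.058824) = 16 · 1.058824 = 16.941176.
(Note m_2 − m_1² simplifies to c · σ⁴ = 0.058824 · 16.)

Var(X) = m_2 − m_1² = 16.941176 − 16 = 0.941176.


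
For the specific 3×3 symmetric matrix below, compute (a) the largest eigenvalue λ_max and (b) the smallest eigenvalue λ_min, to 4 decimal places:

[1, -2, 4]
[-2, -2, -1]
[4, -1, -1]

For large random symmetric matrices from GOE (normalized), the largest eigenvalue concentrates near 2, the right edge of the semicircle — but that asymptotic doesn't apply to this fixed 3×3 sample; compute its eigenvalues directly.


Since M is real symmetric, all three eigenvalues are real; they are the roots of det(λI − M) = λ³ − (tr M) λ² + s λ − det M, where s is the sum of the principal 2×2 minors.
tr M = 1 + (-2) + (-1) = -2.
s = (1·(-2) − (-2)²) + (1·(-1) − 4²) + ((-2)·(-1) − (-1)²) = -6 + (-17) + 1 = -22.
det M (expand along row 1) = 1·1 − (-2)·6 + 4·10 = 53.
Characteristic polynomial: λ³ + 2λ² − 22λ − 53 = 0.
Substitute λ = y + (tr M)/3 = y − 0.666667 to remove the quadratic term: y³ + p·y + q = 0 with p = s − (tr M)²/3 = -23.333333 and q = −2(tr M)³/27 + (tr M)·s/3 − det M = -37.740741.
Three real roots ⇒ use the trigonometric (Viète) form: r = 2√(−p/3) = 5.577734, φ = arccos(3q/(p·r)) = arccos(0.869956) = 0.515684 rad.
y_k = r·cos(φ/3 − 2πk/3) for k = 0, 1, 2 gives y = 5.495531, -1.921519, -3.574013.
λ_k = y_k − 0.666667 gives λ = 4.8289, -2.5882, -4.2407 (check: the sum is -2.0000 = tr M).

Hence λ_max = 4.8289 and λ_min = -4.2407.


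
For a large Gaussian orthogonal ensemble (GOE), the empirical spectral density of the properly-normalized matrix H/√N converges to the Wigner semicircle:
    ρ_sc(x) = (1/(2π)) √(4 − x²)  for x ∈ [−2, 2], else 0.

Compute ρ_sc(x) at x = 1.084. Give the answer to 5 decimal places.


ρ_sc(x) = (1/(2π)) √(4 − x²). With x = 1.084:
  4 − x² = 4 − (1.084)² = 4 − 1.175056 = 2.824944.
  √(4 − x²) = 1.680757.
  1/(2π) = 0.159155.
  ρ_sc(1.084) = 0.159155 · 1.680757 = 0.267501.

Rounded to 5 decimal places: ρ_sc(1.084) ≈ 0.26750.


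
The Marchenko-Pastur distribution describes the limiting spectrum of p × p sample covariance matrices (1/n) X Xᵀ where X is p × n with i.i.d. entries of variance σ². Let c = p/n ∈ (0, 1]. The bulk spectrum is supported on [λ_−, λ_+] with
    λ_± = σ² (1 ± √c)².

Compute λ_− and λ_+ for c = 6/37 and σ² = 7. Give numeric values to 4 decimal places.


c = 6/37 = 0.162162; √c = 0.402694.
λ_− = σ² (1 − √c)² = 7 · (1 − 0.402694)² = 7 · (0.597306)² = 2.497424.
λ_+ = σ² (1 + √c)² = 7 · (1 + 0.402694)² = 7 · (1.402694)² = 13.772846.

Rounded to 4 decimal places: λ_− ≈ 2.4974, λ_+ ≈ 13.7728.


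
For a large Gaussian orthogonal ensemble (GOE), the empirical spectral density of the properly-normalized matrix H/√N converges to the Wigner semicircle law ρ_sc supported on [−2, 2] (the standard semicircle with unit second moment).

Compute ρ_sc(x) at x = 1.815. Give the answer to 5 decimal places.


ρ_sc(x) = (1/(2π)) √(4 − x²). With x = 1.815:
  4 − x² = 4 − (1.815)² = 4 − 3.294225 = 0.705775.
  √(4 − x²) = 0.840104.
  1/(2π) = 0.159155.
  ρ_sc(1.815) = 0.159155 · 0.840104 = 0.133707.

Rounded to 5 decimal places: ρ_sc(1.815) ≈ 0.13371.


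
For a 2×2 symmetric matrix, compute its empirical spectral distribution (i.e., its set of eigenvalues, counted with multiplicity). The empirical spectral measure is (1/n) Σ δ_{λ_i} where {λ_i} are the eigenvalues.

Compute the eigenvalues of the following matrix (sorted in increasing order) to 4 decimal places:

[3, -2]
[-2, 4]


Since M is real symmetric, both eigenvalues are real; they are the roots of det(λI − M) = λ² − (tr M) λ + det M.
tr M = 3 + 4 = 7.
det M = 3·4 − (-2)² = 12 − 4 = 8.
Characteristic polynomial: λ² − 7λ + 8 = 0.
Discriminant Δ = (tr M)² − 4·det M = 49 − 32 = 17; √Δ = 4.123106.
λ = (tr M ± √Δ)/2 = (7 ± 4.123106)/2, giving (tr M − √Δ)/2 = 1.4384 and (tr M + √Δ)/2 = 5.5616.

Eigenvalues sorted in increasing order: [1.4384, 5.5616].


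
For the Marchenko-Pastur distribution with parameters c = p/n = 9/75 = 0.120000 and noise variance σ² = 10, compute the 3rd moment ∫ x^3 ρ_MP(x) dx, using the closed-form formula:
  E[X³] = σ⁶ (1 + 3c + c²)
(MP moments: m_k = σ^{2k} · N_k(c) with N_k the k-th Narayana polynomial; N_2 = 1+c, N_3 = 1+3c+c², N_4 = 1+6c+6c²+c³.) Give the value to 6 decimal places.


E[X³] = σ⁶ (1 + 3c + c²) (third MP moment). With σ² = 10 (so σ⁶ = 1000) and c = 9/75 = 0.120000: E[X³] = 1000 · (1 + 3·0.120000 + (0.120000)²) = 1000 · 1.374400.

So E[X^3] = 1374.400000.


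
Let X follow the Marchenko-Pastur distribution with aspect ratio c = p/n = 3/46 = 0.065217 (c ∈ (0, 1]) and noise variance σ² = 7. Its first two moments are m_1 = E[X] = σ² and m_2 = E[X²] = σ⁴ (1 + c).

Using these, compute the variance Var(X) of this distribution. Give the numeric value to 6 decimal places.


m_1 = E[X] = σ² = 7, so m_1² = 49.
m_2 = E[X²] = σ⁴ (1 + c) = 49 · (1 + 0.065217) = 49 · 1.065217 = 52.195652.
(Note m_2 − m_1² simplifies to c · σ⁴ = 0.065217 · 49.)

Var(X) = m_2 − m_1² = 52.195652 − 49 = 3.195652.


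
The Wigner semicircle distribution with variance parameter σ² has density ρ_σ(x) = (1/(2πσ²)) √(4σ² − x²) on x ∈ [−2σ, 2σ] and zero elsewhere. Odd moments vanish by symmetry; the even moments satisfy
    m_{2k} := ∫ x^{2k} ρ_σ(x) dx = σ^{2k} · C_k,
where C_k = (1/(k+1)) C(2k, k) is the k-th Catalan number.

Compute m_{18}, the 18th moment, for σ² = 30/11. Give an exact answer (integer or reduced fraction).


By the scaled semicircle moment identity, m_{2k} = σ^{2k} · C_k with k = 9.
C_9 = (1/(k+1)) · C(2k, k) = (1/10) · C(18, 9) = (1/10) · 48620 = 4862.
σ^{2k} = (σ²)^k = (30/11)^9 = 19683000000000/2357947691.

Therefore m_{18} = σ^{18} · C_9 = (19683000000000/2357947691) · 4862 = 8699886000000000/214358881.


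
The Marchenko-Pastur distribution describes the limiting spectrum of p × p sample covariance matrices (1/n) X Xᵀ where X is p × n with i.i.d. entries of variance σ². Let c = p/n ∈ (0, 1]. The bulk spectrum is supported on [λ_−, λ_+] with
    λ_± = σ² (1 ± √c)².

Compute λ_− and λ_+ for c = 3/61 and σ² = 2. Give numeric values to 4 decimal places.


c = 3/61 = 0.049180; √c = 0.221766.
λ_− = σ² (1 − √c)² = 2 · (1 − 0.221766)² = 2 · (0.778234)² = 1.211295.
λ_+ = σ² (1 + √c)² = 2 · (1 + 0.221766)² = 2 · (1.221766)² = 2.985426.

Rounded to 4 decimal places: λ_− ≈ 1.2113, λ_+ ≈ 2.9854.


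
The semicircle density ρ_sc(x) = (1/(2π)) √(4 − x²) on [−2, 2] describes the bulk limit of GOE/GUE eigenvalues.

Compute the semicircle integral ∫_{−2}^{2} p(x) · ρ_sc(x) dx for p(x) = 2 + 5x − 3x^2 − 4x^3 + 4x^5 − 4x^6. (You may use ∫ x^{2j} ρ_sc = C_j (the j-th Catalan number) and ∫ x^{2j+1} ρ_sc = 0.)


Write p(x) = Σ a_i x^i, split into monomials and integrate each against ρ_sc separately.
Using ∫ x^{2j} ρ_sc = C_j = (1/(j+1)) C(2j, j) (Catalan numbers) and ∫ x^{2j+1} ρ_sc = 0 (odd monomials vanish by symmetry):
  i = 0 (even): a_0 · C_{0} = 2 · 1 = 2
  i = 1 (odd): ∫ x^1 ρ_sc = 0 (vanishes)
  i = 2 (even): a_2 · C_{1} = -3 · 1 = -3
  i = 3 (odd): ∫ x^3 ρ_sc = 0 (vanishes)
  i = 5 (odd): ∫ x^5 ρ_sc = 0 (vanishes)
  i = 6 (even): a_6 · C_{3} = -4 · 5 = -20

Summing the contributions: ∫_{−2}^{2} p(x) ρ_sc(x) dx = 2 + (-3) + (-20) = -21.


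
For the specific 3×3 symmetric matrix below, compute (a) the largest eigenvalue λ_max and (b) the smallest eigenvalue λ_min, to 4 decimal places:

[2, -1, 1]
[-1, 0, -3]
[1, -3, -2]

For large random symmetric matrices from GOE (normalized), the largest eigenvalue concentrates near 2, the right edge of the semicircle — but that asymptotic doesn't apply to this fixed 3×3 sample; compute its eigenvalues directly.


Since M is real symmetric, all three eigenvalues are real; they are the roots of det(λI − M) = λ³ − (tr M) λ² + s λ − det M, where s is the sum of the principal 2×2 minors.
tr M = 2 + 0 + (-2) = 0.
s = (2·0 − (-1)²) + (2·(-2) − 1²) + (0·(-2) − (-3)²) = -1 + (-5) + (-9) = -15.
det M (expand along row 1) = 2·(-9) − (-1)·5 + 1·3 = -10.
Characteristic polynomial: λ³ − 15λ + 10 = 0.
Substitute λ = y + (tr M)/3 = y + 0.000000 to remove the quadratic term: y³ + p·y + q = 0 with p = s − (tr M)²/3 = -15.000000 and q = −2(tr M)³/27 + (tr M)·s/3 − det M = 10.000000.
Three real roots ⇒ use the trigonometric (Viète) form: r = 2√(−p/3) = 4.472136, φ = arccos(3q/(p·r)) = arccos(-0.447214) = 2.034444 rad.
y_k = r·cos(φ/3 − 2πk/3) for k = 0, 1, 2 gives y = 3.482613, 0.688417, -4.171030.
λ_k = y_k + 0.000000 gives λ = 3.4826, 0.6884, -4.1710 (check: the sum is 0.0000 = tr M).

Hence λ_max = 3.4826 and λ_min = -4.1710.


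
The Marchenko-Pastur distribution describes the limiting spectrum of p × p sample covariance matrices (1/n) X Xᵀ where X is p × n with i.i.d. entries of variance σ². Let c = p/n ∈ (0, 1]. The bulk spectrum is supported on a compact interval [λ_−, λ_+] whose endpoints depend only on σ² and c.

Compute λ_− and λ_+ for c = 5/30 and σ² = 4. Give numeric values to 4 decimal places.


c = 5/30 = 0.166667; √c = 0.408248.
λ_− = σ² (1 − √c)² = 4 · (1 − 0.408248)² = 4 · (0.591752)² = 1.400680.
λ_+ = σ² (1 + √c)² = 4 · (1 + 0.408248)² = 4 · (1.408248)² = 7.932653.

Rounded to 4 decimal places: λ_− ≈ 1.4007, λ_+ ≈ 7.9327.


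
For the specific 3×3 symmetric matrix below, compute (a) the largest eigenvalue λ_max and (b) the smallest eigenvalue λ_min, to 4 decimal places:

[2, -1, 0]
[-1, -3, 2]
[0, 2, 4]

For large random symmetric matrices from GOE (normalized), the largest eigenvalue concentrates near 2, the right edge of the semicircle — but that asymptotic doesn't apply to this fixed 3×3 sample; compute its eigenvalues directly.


Since M is real symmetric, all three eigenvalues are real; they are the roots of det(λI − M) = λ³ − (tr M) λ² + s λ − det M, where s is the sum of the principal 2×2 minors.
tr M = 2 + (-3) + 4 = 3.
s = (2·(-3) − (-1)²) + (2·4 − 0²) + ((-3)·4 − 2²) = -7 + 8 + (-16) = -15.
det M (expand along row 1) = 2·(-16) − (-1)·(-4) + 0·(-2) = -36.
Characteristic polynomial: λ³ − 3λ² − 15λ + 36 = 0.
Substitute λ = y + (tr M)/3 = y + 1.000000 to remove the quadratic term: y³ + p·y + q = 0 with p = s − (tr M)²/3 = -18.000000 and q = −2(tr M)³/27 + (tr M)·s/3 − det M = 19.000000.
Three real roots ⇒ use the trigonometric (Viète) form: r = 2√(−p/3) = 4.898979, φ = arccos(3q/(p·r)) = arccos(-0.646393) = 2.273644 rad.
y_k = r·cos(φ/3 − 2πk/3) for k = 0, 1, 2 gives y = 3.558099, 1.137275, -4.695374.
λ_k = y_k + 1.000000 gives λ = 4.5581, 2.1373, -3.6954 (check: the sum is 3.0000 = tr M).

Hence λ_max = 4.5581 and λ_min = -3.6954.


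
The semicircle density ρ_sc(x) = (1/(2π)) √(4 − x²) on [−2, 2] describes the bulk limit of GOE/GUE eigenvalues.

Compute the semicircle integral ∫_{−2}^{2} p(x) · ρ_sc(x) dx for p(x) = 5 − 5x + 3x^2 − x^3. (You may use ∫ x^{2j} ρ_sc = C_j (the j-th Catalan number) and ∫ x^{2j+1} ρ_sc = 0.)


Write p(x) = Σ a_i x^i, split into monomials and integrate each against ρ_sc separately.
Using ∫ x^{2j} ρ_sc = C_j = (1/(j+1)) C(2j, j) (Catalan numbers) and ∫ x^{2j+1} ρ_sc = 0 (odd monomials vanish by symmetry):
  i = 0 (even): a_0 · C_{0} = 5 · 1 = 5
  i = 1 (odd): ∫ x^1 ρ_sc = 0 (vanishes)
  i = 2 (even): a_2 · C_{1} = 3 · 1 = 3
  i = 3 (odd): ∫ x^3 ρ_sc = 0 (vanishes)

Summing the contributions: ∫_{−2}^{2} p(x) ρ_sc(x) dx = 5 + 3 = 8.


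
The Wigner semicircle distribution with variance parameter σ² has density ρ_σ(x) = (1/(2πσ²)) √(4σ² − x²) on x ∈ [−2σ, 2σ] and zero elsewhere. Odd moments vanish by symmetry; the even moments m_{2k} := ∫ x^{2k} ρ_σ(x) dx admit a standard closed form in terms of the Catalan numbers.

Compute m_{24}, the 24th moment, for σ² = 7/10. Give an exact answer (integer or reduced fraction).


By the scaled semicircle moment identity, m_{2k} = σ^{2k} · C_k with k = 12.
C_12 = (1/(k+1)) · C(2k, k) = (1/13) · C(24, 12) = (1/13) · 2704156 = 208012.
σ^{2k} = (σ²)^k = (7/10)^12 = 13841287201/1000000000000.

Therefore m_{24} = σ^{24} · C_12 = (13841287201/1000000000000) · 208012 = 719788458313603/250000000000.


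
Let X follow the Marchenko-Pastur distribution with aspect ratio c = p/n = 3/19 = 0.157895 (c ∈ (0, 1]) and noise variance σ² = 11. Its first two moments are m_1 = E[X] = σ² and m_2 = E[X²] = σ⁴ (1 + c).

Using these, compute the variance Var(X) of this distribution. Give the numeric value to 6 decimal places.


m_1 = E[X] = σ² = 11, so m_1² = 121.
m_2 = E[X²] = σ⁴ (1 + c) = 121 · (1 + 0.157895) = 121 · 1.157895 = 140.105263.
(Note m_2 − m_1² simplifies to c · σ⁴ = 0.157895 · 121.)

Var(X) = m_2 − m_1² = 140.105263 − 121 = 19.105263.


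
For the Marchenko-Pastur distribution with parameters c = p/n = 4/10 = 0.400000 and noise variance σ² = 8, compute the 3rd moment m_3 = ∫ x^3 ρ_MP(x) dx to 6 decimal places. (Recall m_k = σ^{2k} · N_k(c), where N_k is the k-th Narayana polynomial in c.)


E[X³] = σ⁶ (1 + 3c + c²) (third MP moment). With σ² = 8 (so σ⁶ = 512) and c = 4/10 = 0.400000: E[X³] = 512 · (1 + 3·0.400000 + (0.400000)²) = 512 · 2.360000.

So E[X^3] = 1208.320000.


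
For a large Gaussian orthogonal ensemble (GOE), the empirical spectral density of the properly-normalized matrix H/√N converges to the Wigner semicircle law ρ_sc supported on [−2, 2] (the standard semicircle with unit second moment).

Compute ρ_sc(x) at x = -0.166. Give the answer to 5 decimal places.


ρ_sc(x) = (1/(2π)) √(4 − x²). With x = -0.166:
  4 − x² = 4 − (-0.166)² = 4 − 0.027556 = 3.972444.
  √(4 − x²) = 1.993099.
  1/(2π) = 0.159155.
  ρ_sc(-0.166) = 0.159155 · 1.993099 = 0.317212.

Rounded to 5 decimal places: ρ_sc(-0.166) ≈ 0.31721.


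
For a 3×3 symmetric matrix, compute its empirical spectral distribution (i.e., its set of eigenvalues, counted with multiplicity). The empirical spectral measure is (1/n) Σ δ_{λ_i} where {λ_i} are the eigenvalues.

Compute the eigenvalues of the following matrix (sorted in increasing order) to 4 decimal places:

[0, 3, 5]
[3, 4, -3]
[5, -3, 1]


Since M is real symmetric, all three eigenvalues are real; they are the roots of det(λI − M) = λ³ − (tr M) λ² + s λ − det M, where s is the sum of the principal 2×2 minors.
tr M = 0 + 4 + 1 = 5.
s = (0·4 − 3²) + (0·1 − 5²) + (4·1 − (-3)²) = -9 + (-25) + (-5) = -39.
det M (expand along row 1) = 0·(-5) − 3·18 + 5·(-29) = -199.
Characteristic polynomial: λ³ − 5λ² − 39λ + 199 = 0.
Substitute λ = y + (tr M)/3 = y + 1.666667 to remove the quadratic term: y³ + p·y + q = 0 with p = s − (tr M)²/3 = -47.333333 and q = −2(tr M)³/27 + (tr M)·s/3 − det M = 124.740741.
Three real roots ⇒ use the trigonometric (Viète) form: r = 2√(−p/3) = 7.944250, φ = arccos(3q/(p·r)) = arccos(-0.995198) = 3.043555 rad.
y_k = r·cos(φ/3 − 2πk/3) for k = 0, 1, 2 gives y = 4.194794, 3.745214, -7.940009.
λ_k = y_k + 1.666667 gives λ = 5.8615, 5.4119, -6.2733 (check: the sum is 5.0000 = tr M).

Eigenvalues sorted in increasing order: [-6.2733, 5.4119, 5.8615].


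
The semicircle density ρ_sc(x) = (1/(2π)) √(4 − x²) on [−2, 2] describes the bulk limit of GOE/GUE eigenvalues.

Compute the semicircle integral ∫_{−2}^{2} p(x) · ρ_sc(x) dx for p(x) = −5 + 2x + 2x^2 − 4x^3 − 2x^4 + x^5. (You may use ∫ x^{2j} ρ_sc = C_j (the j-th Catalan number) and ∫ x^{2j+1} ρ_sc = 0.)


Write p(x) = Σ a_i x^i, split into monomials and integrate each against ρ_sc separately.
Using ∫ x^{2j} ρ_sc = C_j = (1/(j+1)) C(2j, j) (Catalan numbers) and ∫ x^{2j+1} ρ_sc = 0 (odd monomials vanish by symmetry):
  i = 0 (even): a_0 · C_{0} = -5 · 1 = -5
  i = 1 (odd): ∫ x^1 ρ_sc = 0 (vanishes)
  i = 2 (even): a_2 · C_{1} = 2 · 1 = 2
  i = 3 (odd): ∫ x^3 ρ_sc = 0 (vanishes)
  i = 4 (even): a_4 · C_{2} = -2 · 2 = -4
  i = 5 (odd): ∫ x^5 ρ_sc = 0 (vanishes)

Summing the contributions: ∫_{−2}^{2} p(x) ρ_sc(x) dx = (-5) + 2 + (-4) = -7.


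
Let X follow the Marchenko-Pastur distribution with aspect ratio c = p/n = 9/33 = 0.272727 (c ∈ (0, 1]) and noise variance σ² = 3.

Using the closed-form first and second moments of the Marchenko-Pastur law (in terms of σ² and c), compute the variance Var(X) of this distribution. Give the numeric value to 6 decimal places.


Recall the MP moments m_1 = E[X] = σ² and m_2 = E[X²] = σ⁴ (1 + c).
m_1 = E[X] = σ² = 3, so m_1² = 9.
m_2 = E[X²] = σ⁴ (1 + c) = 9 · (1 + 0.272727) = 9 · 1.272727 = 11.454545.
(Note m_2 − m_1² simplifies to c · σ⁴ = 0.272727 · 9.)

Var(X) = m_2 − m_1² = 11.454545 − 9 = 2.454545.


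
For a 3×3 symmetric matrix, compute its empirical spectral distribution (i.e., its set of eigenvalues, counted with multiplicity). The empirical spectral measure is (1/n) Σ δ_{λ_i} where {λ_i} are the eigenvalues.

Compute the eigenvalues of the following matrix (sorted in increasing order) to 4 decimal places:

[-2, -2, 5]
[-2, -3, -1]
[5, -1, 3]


Since M is real symmetric, all three eigenvalues are real; they are the roots of det(λI − M) = λ³ − (tr M) λ² + s λ − det M, where s is the sum of the principal 2×2 minors.
tr M = -2 + (-3) + 3 = -2.
s = ((-2)·(-3) − (-2)²) + ((-2)·3 − 5²) + ((-3)·3 − (-1)²) = 2 + (-31) + (-10) = -39.
det M (expand along row 1) = (-2)·(-10) − (-2)·(-1) + 5·17 = 103.
Characteristic polynomial: λ³ + 2λ² − 39λ − 103 = 0.
Substitute λ = y + (tr M)/3 = y − 0.666667 to remove the quadratic term: y³ + p·y + q = 0 with p = s − (tr M)²/3 = -40.333333 and q = −2(tr M)³/27 + (tr M)·s/3 − det M = -76.407407.
Three real roots ⇒ use the trigonometric (Viète) form: r = 2√(−p/3) = 7.333333, φ = arccos(3q/(p·r)) = arccos(0.774981) = 0.684111 rad.
y_k = r·cos(φ/3 − 2πk/3) for k = 0, 1, 2 gives y = 7.143488, -2.136034, -5.007455.
λ_k = y_k − 0.666667 gives λ = 6.4768, -2.8027, -5.6741 (check: the sum is -2.0000 = tr M).

Eigenvalues sorted in increasing order: [-5.6741, -2.8027, 6.4768].


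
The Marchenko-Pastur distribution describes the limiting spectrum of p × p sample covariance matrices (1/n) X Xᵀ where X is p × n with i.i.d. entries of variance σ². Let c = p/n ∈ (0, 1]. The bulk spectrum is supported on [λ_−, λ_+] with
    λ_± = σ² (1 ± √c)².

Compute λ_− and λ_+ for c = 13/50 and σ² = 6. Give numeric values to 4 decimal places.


c = 13/50 = 0.260000; √c = 0.509902.
λ_− = σ² (1 − √c)² = 6 · (1 − 0.509902)² = 6 · (0.490098)² = 1.441177.
λ_+ = σ² (1 + √c)² = 6 · (1 + 0.509902)² = 6 · (1.509902)² = 13.678823.

Rounded to 4 decimal places: λ_− ≈ 1.4412, λ_+ ≈ 13.6788.


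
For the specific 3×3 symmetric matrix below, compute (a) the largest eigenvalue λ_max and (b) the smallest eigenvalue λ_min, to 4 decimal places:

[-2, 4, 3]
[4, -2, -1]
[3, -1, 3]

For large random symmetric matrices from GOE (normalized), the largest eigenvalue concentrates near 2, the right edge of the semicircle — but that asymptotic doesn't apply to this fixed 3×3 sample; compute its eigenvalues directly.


Since M is real symmetric, all three eigenvalues are real; they are the roots of det(λI − M) = λ³ − (tr M) λ² + s λ − det M, where s is the sum of the principal 2×2 minors.
tr M = -2 + (-2) + 3 = -1.
s = ((-2)·(-2) − 4²) + ((-2)·3 − 3²) + ((-2)·3 − (-1)²) = -12 + (-15) + (-7) = -34.
det M (expand along row 1) = (-2)·(-7) − 4·15 + 3·2 = -40.
Characteristic polynomial: λ³ + λ² − 34λ + 40 = 0.
Substitute λ = y + (tr M)/3 = y − 0.333333 to remove the quadratic term: y³ + p·y + q = 0 with p = s − (tr M)²/3 = -34.333333 and q = −2(tr M)³/27 + (tr M)·s/3 − det M = 51.407407.
Three real roots ⇒ use the trigonometric (Viète) form: r = 2√(−p/3) = 6.765928, φ = arccos(3q/(p·r)) = arccos(-0.663901) = 2.296820 rad.
y_k = r·cos(φ/3 − 2πk/3) for k = 0, 1, 2 gives y = 4.877977, 1.621472, -6.499449.
λ_k = y_k − 0.333333 gives λ = 4.5446, 1.2881, -6.8328 (check: the sum is -1.0000 = tr M).

Hence λ_max = 4.5446 and λ_min = -6.8328.
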